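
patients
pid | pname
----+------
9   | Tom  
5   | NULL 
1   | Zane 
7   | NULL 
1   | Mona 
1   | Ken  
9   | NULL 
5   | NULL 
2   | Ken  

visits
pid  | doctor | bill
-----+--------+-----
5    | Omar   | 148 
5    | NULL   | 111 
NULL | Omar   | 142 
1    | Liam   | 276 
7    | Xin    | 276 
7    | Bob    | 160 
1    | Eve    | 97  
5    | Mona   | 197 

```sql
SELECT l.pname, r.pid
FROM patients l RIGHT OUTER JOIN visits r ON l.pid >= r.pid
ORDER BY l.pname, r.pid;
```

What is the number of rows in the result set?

RIGHT JOIN keeps every row from `visits`; unmatched rows get NULL for `patients`'s columns.
Matching on l.pid >= r.pid. A NULL in a compared column never satisfies the condition.
Matched pairs: 39; unmatched r rows kept: 1.
Total: 39 matched + 1 padded = 40 rows.

40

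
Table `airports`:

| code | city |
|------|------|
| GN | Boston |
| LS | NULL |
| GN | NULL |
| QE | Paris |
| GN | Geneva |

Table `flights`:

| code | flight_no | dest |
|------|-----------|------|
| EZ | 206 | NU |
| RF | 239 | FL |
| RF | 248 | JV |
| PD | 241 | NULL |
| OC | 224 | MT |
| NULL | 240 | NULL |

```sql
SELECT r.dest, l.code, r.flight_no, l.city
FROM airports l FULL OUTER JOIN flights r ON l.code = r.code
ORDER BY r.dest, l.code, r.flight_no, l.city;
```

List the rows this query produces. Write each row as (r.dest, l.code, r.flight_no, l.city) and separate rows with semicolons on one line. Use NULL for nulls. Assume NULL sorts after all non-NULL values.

FULL OUTER JOIN keeps every row from both sides; unmatched rows get NULL for the other side's columns.
Matching on l.code = r.code. A NULL in a compared column never satisfies the condition.
- l (code=GN) has no partner → padded with NULL.
- l (code=LS) has no partner → padded with NULL.
- l (code=GN) has no partner → padded with NULL.
- l (code=QE) has no partner → padded with NULL.
- l (code=GN) has no partner → padded with NULL.
- plus 6 unmatched r row(s), each kept with NULL l columns.

(FL, NULL, 239, NULL); (JV, NULL, 248, NULL); (MT, NULL, 224, NULL); (NU, NULL, 206, NULL); (NULL, GN, NULL, Boston); (NULL, GN, NULL, Geneva); (NULL, GN, NULL, NULL); (NULL, LS, NULL, NULL); (NULL, QE, NULL, Paris); (NULL, NULL, 240, NULL); (NULL, NULL, 241, NULL)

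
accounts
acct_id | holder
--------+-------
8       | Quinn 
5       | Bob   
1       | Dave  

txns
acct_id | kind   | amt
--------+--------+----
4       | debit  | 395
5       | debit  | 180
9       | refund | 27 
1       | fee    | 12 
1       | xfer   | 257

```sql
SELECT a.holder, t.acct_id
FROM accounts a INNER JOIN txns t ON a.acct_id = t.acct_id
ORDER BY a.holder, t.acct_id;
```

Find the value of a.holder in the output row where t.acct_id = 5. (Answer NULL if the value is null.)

INNER JOIN keeps only pairs where the ON condition holds.
Matching on a.acct_id = t.acct_id.
- acct_id=8: no matching t row, dropped.
- acct_id=5: 1 matching t row(s), so 1 row(s) emitted.
- acct_id=1: 2 matching t row(s), so 2 row(s) emitted.

Bob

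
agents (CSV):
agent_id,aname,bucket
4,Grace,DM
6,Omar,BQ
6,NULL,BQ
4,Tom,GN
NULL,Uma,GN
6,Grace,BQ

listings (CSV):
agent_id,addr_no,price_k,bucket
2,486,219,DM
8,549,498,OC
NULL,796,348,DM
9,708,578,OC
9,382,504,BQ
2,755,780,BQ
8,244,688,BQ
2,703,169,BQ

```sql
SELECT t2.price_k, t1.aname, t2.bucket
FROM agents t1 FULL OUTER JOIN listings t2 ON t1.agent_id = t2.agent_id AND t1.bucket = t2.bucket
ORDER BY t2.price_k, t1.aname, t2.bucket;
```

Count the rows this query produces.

FULL OUTER JOIN keeps every row from both sides; unmatched rows get NULL for the other side's columns.
Matching on t1.agent_id = t2.agent_id AND t1.bucket = t2.bucket. A NULL in a compared column never satisfies the condition.
- t1 (agent_id=4, bucket=DM) has no partner → padded with NULL.
- t1 (agent_id=6, bucket=BQ) has no partner → padded with NULL.
- t1 (agent_id=6, bucket=BQ) has no partner → padded with NULL.
- t1 (agent_id=4, bucket=GN) has no partner → padded with NULL.
- t1 (agent_id=NULL, bucket=GN) has no partner → padded with NULL.
- t1 (agent_id=6, bucket=BQ) has no partner → padded with NULL.
- plus 8 unmatched t2 row(s), each kept with NULL t1 columns.
Total: 0 matched + 14 padded = 14 rows.

14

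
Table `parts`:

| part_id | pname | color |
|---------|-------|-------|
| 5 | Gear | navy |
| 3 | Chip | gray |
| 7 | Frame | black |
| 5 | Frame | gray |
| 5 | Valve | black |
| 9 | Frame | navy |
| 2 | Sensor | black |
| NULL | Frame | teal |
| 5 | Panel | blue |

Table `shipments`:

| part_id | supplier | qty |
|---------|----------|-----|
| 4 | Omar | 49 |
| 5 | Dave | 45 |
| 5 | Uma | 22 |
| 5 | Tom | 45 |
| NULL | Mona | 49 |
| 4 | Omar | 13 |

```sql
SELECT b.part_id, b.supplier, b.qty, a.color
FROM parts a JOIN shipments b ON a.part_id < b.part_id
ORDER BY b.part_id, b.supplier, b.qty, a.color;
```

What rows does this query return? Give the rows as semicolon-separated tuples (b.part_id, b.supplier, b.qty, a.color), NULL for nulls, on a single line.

INNER JOIN keeps only pairs where the ON condition holds.
Matching on a.part_id < b.part_id. A NULL in a compared column never satisfies the condition.
- a[0] part_id=5 → no match; dropped.
- a[1] part_id=3 → 5 match(es) in b → 5 row(s).
- a[2] part_id=7 → no match; dropped.
- a[3] part_id=5 → no match; dropped.
- a[4] part_id=5 → no match; dropped.
- a[5] part_id=9 → no match; dropped.
- a[6] part_id=2 → 5 match(es) in b → 5 row(s).
- a[7] part_id=NULL → no match; dropped.
- a[8] part_id=5 → no match; dropped.
After projecting and ordering:
b.part_id | b.supplier | b.qty | a.color
4 | Omar | 13 | black
4 | Omar | 13 | gray
4 | Omar | 49 | black
4 | Omar | 49 | gray
5 | Dave | 45 | black
5 | Dave | 45 | gray
5 | Tom | 45 | black
5 | Tom | 45 | gray
5 | Uma | 22 | black
5 | Uma | 22 | gray

(4, Omar, 13, black); (4, Omar, 13, gray); (4, Omar, 49, black); (4, Omar, 49, gray); (5, Dave, 45, black); (5, Dave, 45, gray); (5, Tom, 45, black); (5, Tom, 45, gray); (5, Uma, 22, black); (5, Uma, 22, gray)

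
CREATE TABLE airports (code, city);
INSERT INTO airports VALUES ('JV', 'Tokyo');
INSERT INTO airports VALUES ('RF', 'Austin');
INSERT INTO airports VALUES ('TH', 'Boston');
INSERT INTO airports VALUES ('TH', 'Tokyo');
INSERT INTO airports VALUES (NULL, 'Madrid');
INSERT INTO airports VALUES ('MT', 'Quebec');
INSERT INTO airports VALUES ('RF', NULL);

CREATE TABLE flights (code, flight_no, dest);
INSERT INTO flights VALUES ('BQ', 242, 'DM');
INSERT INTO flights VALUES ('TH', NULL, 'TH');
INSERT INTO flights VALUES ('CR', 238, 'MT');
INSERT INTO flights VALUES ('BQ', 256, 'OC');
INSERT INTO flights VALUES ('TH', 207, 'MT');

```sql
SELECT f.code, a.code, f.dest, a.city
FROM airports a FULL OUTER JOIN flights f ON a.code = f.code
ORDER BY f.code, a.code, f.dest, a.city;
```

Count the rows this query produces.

12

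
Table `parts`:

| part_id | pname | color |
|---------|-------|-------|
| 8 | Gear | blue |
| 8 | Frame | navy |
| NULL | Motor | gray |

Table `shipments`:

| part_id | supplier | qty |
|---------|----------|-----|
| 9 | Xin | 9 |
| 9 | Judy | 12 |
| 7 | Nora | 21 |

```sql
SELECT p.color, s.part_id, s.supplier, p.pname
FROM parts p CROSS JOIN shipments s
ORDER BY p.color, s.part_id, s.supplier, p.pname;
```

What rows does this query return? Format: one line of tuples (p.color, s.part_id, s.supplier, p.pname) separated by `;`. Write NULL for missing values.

(blue, 7, Nora, Gear); (blue, 9, Judy, Gear); (blue, 9, Xin, Gear); (gray, 7, Nora, Motor); (gray, 9, Judy, Motor); (gray, 9, Xin, Motor); (navy, 7, Nora, Frame); (navy, 9, Judy, Frame); (navy, 9, Xin, Frame)

CROSS JOIN pairs every row of `parts` with every row of `shipments`: 3 × 3 = 9 rows.
After projecting and ordering:
p.color | s.part_id | s.supplier | p.pname
blue | 7 | Nora | Gear
blue | 9 | Judy | Gear
blue | 9 | Xin | Gear
gray | 7 | Nora | Motor
gray | 9 | Judy | Motor
gray | 9 | Xin | Motor
navy | 7 | Nora | Frame
navy | 9 | Judy | Frame
navy | 9 | Xin | Frame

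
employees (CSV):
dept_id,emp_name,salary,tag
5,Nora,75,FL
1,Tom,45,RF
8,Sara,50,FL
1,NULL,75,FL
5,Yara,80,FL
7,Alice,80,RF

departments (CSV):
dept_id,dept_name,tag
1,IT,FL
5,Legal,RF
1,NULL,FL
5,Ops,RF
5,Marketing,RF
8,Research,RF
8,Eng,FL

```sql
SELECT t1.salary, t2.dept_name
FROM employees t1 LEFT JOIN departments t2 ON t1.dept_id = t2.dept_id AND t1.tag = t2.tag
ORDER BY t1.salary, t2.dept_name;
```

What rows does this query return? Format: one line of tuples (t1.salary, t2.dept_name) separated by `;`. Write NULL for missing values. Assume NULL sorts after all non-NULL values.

(45, NULL); (50, Eng); (75, IT); (75, NULL); (75, NULL); (80, NULL); (80, NULL)

LEFT JOIN keeps every row from `employees`; unmatched rows get NULL for `departments`'s columns.
Matching on t1.dept_id = t2.dept_id AND t1.tag = t2.tag.
- t1 (dept_id=5, tag=FL) has no partner → padded with NULL.
- t1 (dept_id=1, tag=RF) has no partner → padded with NULL.
- t1 (dept_id=8, tag=FL) pairs with 1 row(s) of t2.
- t1 (dept_id=1, tag=FL) pairs with 2 row(s) of t2.
- t1 (dept_id=5, tag=FL) has no partner → padded with NULL.
- t1 (dept_id=7, tag=RF) has no partner → padded with NULL.
After projecting and ordering:
t1.salary | t2.dept_name
45 | NULL
50 | Eng
75 | IT
75 | NULL
75 | NULL
80 | NULL
80 | NULL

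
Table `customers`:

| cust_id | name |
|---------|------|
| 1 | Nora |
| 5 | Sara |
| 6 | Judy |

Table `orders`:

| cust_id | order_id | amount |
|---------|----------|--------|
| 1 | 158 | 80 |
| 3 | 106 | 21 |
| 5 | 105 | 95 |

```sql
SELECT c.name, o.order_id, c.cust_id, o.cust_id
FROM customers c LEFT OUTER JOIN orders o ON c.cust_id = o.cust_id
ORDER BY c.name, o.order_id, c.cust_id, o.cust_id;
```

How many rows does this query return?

3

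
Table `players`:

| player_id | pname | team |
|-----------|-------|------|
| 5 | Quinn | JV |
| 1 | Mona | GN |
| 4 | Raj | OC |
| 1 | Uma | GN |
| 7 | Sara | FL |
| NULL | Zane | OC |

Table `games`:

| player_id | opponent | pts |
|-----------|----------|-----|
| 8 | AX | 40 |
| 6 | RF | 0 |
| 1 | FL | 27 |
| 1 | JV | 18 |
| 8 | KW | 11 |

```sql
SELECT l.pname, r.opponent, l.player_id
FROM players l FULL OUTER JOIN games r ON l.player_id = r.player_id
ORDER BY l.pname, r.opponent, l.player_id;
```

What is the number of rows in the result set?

11

FULL OUTER JOIN keeps every row from both sides; unmatched rows get NULL for the other side's columns.
Matching on l.player_id = r.player_id. A NULL in a compared column never satisfies the condition.
- l row (player_id=5): no match → kept, r columns NULL.
- l row (player_id=1): matches 2 r row(s) → 2 output row(s).
- l row (player_id=4): no match → kept, r columns NULL.
- l row (player_id=1): matches 2 r row(s) → 2 output row(s).
- l row (player_id=7): no match → kept, r columns NULL.
- l row (player_id=NULL): no match → kept, r columns NULL.
- 3 r row(s) had no l match → kept, l columns NULL.
Total: 4 matched + 7 padded = 11 rows.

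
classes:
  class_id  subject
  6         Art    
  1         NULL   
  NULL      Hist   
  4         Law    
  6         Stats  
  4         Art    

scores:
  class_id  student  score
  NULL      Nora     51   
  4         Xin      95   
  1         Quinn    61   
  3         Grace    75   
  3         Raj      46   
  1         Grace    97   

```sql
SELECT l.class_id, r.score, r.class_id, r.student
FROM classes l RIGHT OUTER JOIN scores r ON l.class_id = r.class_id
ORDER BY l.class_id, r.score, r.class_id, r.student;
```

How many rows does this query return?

7

RIGHT JOIN keeps every row from `scores`; unmatched rows get NULL for `classes`'s columns.
Matching on l.class_id = r.class_id. A NULL in a compared column never satisfies the condition.
Matched pairs: 4; unmatched r rows kept: 3.
Total: 4 matched + 3 padded = 7 rows.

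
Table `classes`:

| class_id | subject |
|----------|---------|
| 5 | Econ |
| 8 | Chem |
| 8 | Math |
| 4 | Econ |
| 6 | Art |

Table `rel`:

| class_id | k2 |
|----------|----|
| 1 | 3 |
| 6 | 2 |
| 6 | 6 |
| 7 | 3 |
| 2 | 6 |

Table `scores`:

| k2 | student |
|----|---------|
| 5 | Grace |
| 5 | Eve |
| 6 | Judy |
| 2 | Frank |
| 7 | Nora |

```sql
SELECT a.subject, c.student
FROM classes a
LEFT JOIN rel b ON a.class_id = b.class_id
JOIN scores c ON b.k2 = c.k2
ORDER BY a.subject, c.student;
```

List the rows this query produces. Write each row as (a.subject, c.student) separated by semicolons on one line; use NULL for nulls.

(Art, Frank); (Art, Judy)

Evaluate left to right. First `classes a LEFT JOIN rel b` on class_id: 6 row(s).
Then INNER JOIN `scores c` on k2: keep only rows whose b.k2 appears in c.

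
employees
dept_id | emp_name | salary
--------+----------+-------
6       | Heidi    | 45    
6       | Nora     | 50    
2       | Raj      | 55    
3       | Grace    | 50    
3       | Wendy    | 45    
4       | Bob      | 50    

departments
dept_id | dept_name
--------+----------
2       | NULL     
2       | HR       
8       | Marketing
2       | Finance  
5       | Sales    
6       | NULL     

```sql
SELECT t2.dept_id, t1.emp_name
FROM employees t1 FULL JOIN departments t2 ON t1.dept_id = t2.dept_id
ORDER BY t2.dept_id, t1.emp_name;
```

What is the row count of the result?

10

FULL OUTER JOIN keeps every row from both sides; unmatched rows get NULL for the other side's columns.
Matching on t1.dept_id = t2.dept_id.
Matched pairs: 5; unmatched t1 rows kept: 3; unmatched t2 rows kept: 2.
Total: 5 matched + 5 padded = 10 rows.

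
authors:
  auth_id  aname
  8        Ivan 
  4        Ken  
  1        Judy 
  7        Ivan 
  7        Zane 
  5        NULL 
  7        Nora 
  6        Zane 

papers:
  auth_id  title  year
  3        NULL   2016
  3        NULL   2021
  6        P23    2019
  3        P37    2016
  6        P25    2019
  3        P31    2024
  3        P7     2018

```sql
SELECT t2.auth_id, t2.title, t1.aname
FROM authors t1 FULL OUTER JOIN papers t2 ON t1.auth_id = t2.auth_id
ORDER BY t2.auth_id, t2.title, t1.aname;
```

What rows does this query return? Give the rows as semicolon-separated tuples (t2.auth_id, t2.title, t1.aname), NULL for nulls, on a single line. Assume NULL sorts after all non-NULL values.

(3, P31, NULL); (3, P37, NULL); (3, P7, NULL); (3, NULL, NULL); (3, NULL, NULL); (6, P23, Zane); (6, P25, Zane); (NULL, NULL, Ivan); (NULL, NULL, Ivan); (NULL, NULL, Judy); (NULL, NULL, Ken); (NULL, NULL, Nora); (NULL, NULL, Zane); (NULL, NULL, NULL)

FULL OUTER JOIN keeps every row from both sides; unmatched rows get NULL for the other side's columns.
Matching on t1.auth_id = t2.auth_id.
Matched pairs: 2; unmatched t1 rows kept: 7; unmatched t2 rows kept: 5.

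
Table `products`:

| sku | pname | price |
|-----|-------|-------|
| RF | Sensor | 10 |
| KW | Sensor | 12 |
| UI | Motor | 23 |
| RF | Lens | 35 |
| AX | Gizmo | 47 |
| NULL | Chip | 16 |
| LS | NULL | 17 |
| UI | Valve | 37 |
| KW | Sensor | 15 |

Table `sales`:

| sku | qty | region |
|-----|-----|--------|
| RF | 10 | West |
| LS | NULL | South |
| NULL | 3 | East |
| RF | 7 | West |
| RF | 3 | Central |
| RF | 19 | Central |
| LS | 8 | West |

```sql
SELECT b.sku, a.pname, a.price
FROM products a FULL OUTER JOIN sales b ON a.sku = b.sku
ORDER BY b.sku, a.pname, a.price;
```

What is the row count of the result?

FULL OUTER JOIN keeps every row from both sides; unmatched rows get NULL for the other side's columns.
Matching on a.sku = b.sku. A NULL in a compared column never satisfies the condition.
Matched pairs: 10; unmatched a rows kept: 6; unmatched b rows kept: 1.
Total: 10 matched + 7 padded = 17 rows.

17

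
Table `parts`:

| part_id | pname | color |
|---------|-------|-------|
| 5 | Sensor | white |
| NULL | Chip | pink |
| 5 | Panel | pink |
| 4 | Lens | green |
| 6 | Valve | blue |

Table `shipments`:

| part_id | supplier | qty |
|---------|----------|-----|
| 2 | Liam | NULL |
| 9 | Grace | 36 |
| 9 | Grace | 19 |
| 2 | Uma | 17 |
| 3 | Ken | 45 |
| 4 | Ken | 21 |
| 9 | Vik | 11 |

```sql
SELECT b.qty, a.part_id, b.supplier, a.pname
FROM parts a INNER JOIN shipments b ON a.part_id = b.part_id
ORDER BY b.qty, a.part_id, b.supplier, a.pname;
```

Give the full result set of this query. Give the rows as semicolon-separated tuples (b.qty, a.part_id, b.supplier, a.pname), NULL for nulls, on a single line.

INNER JOIN keeps only pairs where the ON condition holds.
Matching on a.part_id = b.part_id. A NULL in a compared column never satisfies the condition.
- a[0] part_id=5 → no match; dropped.
- a[1] part_id=NULL → no match; dropped.
- a[2] part_id=5 → no match; dropped.
- a[3] part_id=4 → 1 match(es) in b → 1 row(s).
- a[4] part_id=6 → no match; dropped.
After projecting and ordering:
b.qty | a.part_id | b.supplier | a.pname
21 | 4 | Ken | Lens

(21, 4, Ken, Lens)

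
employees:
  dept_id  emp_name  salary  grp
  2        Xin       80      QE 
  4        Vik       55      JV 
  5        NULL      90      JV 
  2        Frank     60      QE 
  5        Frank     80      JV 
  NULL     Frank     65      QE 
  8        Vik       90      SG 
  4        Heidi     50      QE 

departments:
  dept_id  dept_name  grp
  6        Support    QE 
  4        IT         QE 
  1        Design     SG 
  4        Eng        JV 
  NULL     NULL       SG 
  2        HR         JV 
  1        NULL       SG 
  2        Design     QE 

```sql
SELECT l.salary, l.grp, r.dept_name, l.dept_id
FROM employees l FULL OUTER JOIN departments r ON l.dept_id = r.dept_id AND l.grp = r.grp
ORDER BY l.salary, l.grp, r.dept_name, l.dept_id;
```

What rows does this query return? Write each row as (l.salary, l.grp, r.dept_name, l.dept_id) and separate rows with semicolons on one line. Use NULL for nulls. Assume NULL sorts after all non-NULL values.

(50, QE, IT, 4); (55, JV, Eng, 4); (60, QE, Design, 2); (65, QE, NULL, NULL); (80, JV, NULL, 5); (80, QE, Design, 2); (90, JV, NULL, 5); (90, SG, NULL, 8); (NULL, NULL, Design, NULL); (NULL, NULL, HR, NULL); (NULL, NULL, Support, NULL); (NULL, NULL, NULL, NULL); (NULL, NULL, NULL, NULL)

FULL OUTER JOIN keeps every row from both sides; unmatched rows get NULL for the other side's columns.
Matching on l.dept_id = r.dept_id AND l.grp = r.grp. A NULL in a compared column never satisfies the condition.
- dept_id=2, grp=QE: 1 matching r row(s), so 1 row(s) emitted.
- dept_id=4, grp=JV: 1 matching r row(s), so 1 row(s) emitted.
- dept_id=5, grp=JV: no r row matches, row kept with r columns NULL.
- dept_id=2, grp=QE: 1 matching r row(s), so 1 row(s) emitted.
- dept_id=5, grp=JV: no r row matches, row kept with r columns NULL.
- dept_id=NULL, grp=QE: no r row matches, row kept with r columns NULL.
- dept_id=8, grp=SG: no r row matches, row kept with r columns NULL.
- dept_id=4, grp=QE: 1 matching r row(s), so 1 row(s) emitted.
- plus 5 unmatched r row(s), each kept with NULL l columns.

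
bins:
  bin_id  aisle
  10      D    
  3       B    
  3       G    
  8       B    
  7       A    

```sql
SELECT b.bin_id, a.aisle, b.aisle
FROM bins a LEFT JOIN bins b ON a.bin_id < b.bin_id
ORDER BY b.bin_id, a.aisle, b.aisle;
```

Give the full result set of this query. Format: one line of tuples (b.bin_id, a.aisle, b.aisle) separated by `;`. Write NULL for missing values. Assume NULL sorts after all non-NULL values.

(7, B, A); (7, G, A); (8, A, B); (8, B, B); (8, G, B); (10, A, D); (10, B, D); (10, B, D); (10, G, D); (NULL, D, NULL)

LEFT JOIN keeps every row from `bins a`; unmatched rows get NULL for `bins b`'s columns.
Matching on a.bin_id < b.bin_id.
Matched pairs: 9; unmatched a rows kept: 1.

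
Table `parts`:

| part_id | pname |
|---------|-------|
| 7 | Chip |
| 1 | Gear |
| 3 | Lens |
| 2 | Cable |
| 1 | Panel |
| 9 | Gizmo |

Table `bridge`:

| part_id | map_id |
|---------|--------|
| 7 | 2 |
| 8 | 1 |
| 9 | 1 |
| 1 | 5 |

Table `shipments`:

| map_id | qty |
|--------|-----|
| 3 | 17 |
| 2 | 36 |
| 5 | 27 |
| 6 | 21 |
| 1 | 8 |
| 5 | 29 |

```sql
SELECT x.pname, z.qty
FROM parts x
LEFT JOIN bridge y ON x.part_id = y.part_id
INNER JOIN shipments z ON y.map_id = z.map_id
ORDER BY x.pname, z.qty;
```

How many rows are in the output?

Joins associate left-to-right: parts LEFT JOIN bridge on part_id gives 6 intermediate row(s).
Then INNER JOIN `shipments z` on map_id: keep only rows whose y.map_id appears in z.
Result: 6 row(s).

6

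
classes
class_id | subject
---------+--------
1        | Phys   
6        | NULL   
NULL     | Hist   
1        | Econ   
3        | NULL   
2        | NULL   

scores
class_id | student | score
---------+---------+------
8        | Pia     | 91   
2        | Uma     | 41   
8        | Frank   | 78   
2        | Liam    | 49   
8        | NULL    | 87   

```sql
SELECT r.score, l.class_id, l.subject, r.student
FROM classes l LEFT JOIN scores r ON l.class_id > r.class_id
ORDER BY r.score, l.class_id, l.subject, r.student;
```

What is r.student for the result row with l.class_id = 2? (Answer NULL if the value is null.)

NULL

LEFT JOIN keeps every row from `classes`; unmatched rows get NULL for `scores`'s columns.
Matching on l.class_id > r.class_id. A NULL in a compared column never satisfies the condition.
Matched pairs: 4; unmatched l rows kept: 4.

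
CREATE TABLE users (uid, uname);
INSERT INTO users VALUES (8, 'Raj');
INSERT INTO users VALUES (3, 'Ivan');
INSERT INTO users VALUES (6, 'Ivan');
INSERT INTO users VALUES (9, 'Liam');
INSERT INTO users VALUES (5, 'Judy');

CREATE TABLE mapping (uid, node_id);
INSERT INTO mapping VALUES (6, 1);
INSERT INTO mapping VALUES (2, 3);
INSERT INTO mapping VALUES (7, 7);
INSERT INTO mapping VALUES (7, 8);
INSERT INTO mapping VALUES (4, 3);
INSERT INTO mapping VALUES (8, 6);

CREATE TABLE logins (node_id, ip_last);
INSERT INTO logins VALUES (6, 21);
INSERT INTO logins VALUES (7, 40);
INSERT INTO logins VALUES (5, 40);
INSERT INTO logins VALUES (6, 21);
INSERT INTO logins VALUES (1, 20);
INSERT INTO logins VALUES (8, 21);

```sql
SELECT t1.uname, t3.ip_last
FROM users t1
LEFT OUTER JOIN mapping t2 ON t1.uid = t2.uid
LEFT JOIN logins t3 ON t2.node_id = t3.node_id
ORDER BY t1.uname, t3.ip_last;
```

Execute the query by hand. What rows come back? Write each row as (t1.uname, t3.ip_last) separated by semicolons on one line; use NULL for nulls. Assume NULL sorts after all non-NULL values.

Joins associate left-to-right: users LEFT JOIN mapping on uid gives 5 intermediate row(s).
Then LEFT JOIN `logins t3` on node_id: each of those 5 rows is kept; rows whose t2.node_id has no match in t3 get NULL for t3's columns.

(Ivan, 20); (Ivan, NULL); (Judy, NULL); (Liam, NULL); (Raj, 21); (Raj, 21)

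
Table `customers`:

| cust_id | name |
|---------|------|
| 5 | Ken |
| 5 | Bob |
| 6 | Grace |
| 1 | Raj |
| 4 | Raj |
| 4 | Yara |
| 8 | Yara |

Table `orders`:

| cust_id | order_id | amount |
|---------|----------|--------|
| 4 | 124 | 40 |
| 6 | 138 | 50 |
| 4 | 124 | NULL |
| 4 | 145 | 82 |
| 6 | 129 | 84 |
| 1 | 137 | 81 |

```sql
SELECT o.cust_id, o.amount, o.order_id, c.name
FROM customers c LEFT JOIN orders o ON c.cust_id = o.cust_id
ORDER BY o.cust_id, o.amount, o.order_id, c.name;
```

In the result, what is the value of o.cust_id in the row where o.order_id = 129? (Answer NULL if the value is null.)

LEFT JOIN keeps every row from `customers`; unmatched rows get NULL for `orders`'s columns.
Matching on c.cust_id = o.cust_id.
- c row (cust_id=5): no match → kept, o columns NULL.
- c row (cust_id=5): no match → kept, o columns NULL.
- c row (cust_id=6): matches 2 o row(s) → 2 output row(s).
- c row (cust_id=1): matches 1 o row(s) → 1 output row(s).
- c row (cust_id=4): matches 3 o row(s) → 3 output row(s).
- c row (cust_id=4): matches 3 o row(s) → 3 output row(s).
- c row (cust_id=8): no match → kept, o columns NULL.

6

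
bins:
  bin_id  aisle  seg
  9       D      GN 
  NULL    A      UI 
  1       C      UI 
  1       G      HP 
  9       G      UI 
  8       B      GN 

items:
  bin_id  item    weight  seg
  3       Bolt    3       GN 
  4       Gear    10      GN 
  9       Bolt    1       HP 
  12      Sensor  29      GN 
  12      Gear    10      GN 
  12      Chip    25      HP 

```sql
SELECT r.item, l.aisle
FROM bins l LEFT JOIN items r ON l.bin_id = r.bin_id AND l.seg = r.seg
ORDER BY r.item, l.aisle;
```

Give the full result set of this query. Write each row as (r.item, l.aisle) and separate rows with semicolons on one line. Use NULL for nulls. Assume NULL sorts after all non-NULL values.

(NULL, A); (NULL, B); (NULL, C); (NULL, D); (NULL, G); (NULL, G)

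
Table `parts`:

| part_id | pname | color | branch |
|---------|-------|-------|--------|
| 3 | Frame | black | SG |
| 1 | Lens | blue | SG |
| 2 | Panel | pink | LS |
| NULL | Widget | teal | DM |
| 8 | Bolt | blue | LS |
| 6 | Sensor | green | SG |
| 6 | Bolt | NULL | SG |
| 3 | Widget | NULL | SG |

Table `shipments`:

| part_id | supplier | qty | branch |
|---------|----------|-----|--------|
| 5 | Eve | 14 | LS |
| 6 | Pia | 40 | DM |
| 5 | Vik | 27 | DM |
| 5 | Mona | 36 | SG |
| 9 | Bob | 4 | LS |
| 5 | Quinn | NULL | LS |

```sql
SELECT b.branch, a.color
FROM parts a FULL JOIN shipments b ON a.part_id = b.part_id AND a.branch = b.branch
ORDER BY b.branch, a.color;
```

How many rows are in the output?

FULL OUTER JOIN keeps every row from both sides; unmatched rows get NULL for the other side's columns.
Matching on a.part_id = b.part_id AND a.branch = b.branch. A NULL in a compared column never satisfies the condition.
- a row (part_id=3, branch=SG): no match → kept, b columns NULL.
- a row (part_id=1, branch=SG): no match → kept, b columns NULL.
- a row (part_id=2, branch=LS): no match → kept, b columns NULL.
- a row (part_id=NULL, branch=DM): no match → kept, b columns NULL.
- a row (part_id=8, branch=LS): no match → kept, b columns NULL.
- a row (part_id=6, branch=SG): no match → kept, b columns NULL.
- a row (part_id=6, branch=SG): no match → kept, b columns NULL.
- a row (part_id=3, branch=SG): no match → kept, b columns NULL.
- 6 row(s) from b found no a partner → padded with NULL.
Total: 0 matched + 14 padded = 14 rows.

14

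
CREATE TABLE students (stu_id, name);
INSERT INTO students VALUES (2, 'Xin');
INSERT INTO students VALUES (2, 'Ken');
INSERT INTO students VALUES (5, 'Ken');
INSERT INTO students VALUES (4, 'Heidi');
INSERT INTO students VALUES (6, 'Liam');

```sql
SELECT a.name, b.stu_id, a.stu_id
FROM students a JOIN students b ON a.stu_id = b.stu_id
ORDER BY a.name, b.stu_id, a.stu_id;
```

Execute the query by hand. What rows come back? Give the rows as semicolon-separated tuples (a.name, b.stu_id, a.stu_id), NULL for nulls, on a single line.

INNER JOIN keeps only pairs where the ON condition holds.
Matching on a.stu_id = b.stu_id.
- stu_id=2: 2 matching b row(s), so 2 row(s) emitted.
- stu_id=2: 2 matching b row(s), so 2 row(s) emitted.
- stu_id=5: 1 matching b row(s), so 1 row(s) emitted.
- stu_id=4: 1 matching b row(s), so 1 row(s) emitted.
- stu_id=6: 1 matching b row(s), so 1 row(s) emitted.
After projecting and ordering:
a.name | b.stu_id | a.stu_id
Heidi | 4 | 4
Ken | 2 | 2
Ken | 2 | 2
Ken | 5 | 5
Liam | 6 | 6
Xin | 2 | 2
Xin | 2 | 2

(Heidi, 4, 4); (Ken, 2, 2); (Ken, 2, 2); (Ken, 5, 5); (Liam, 6, 6); (Xin, 2, 2); (Xin, 2, 2)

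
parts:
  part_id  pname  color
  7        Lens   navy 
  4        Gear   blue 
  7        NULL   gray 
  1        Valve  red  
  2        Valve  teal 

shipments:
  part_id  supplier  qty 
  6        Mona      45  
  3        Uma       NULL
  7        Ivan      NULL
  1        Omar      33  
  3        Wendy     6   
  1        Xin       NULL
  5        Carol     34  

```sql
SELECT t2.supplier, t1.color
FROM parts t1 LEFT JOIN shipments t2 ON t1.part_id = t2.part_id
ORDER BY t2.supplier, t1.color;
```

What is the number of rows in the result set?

LEFT JOIN keeps every row from `parts`; unmatched rows get NULL for `shipments`'s columns.
Matching on t1.part_id = t2.part_id.
- t1[0] part_id=7 → 1 match(es) in t2 → 1 row(s).
- t1[1] part_id=4 → no match; kept with NULLs on the t2 side.
- t1[2] part_id=7 → 1 match(es) in t2 → 1 row(s).
- t1[3] part_id=1 → 2 match(es) in t2 → 2 row(s).
- t1[4] part_id=2 → no match; kept with NULLs on the t2 side.
Total: 4 matched + 2 padded = 6 rows.

6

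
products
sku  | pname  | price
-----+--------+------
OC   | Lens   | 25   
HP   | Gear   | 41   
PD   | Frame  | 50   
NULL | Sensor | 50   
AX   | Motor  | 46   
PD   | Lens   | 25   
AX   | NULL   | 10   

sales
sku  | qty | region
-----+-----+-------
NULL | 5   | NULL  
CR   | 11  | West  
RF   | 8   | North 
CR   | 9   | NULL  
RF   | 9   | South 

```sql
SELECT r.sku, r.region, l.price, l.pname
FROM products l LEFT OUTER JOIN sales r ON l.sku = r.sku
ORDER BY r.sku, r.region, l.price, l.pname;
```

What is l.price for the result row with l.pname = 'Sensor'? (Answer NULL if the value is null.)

50

LEFT JOIN keeps every row from `products`; unmatched rows get NULL for `sales`'s columns.
Matching on l.sku = r.sku. A NULL in a compared column never satisfies the condition.
- sku=OC: no r row matches, row kept with r columns NULL.
- sku=HP: no r row matches, row kept with r columns NULL.
- sku=PD: no r row matches, row kept with r columns NULL.
- sku=NULL: no r row matches, row kept with r columns NULL.
- sku=AX: no r row matches, row kept with r columns NULL.
- sku=PD: no r row matches, row kept with r columns NULL.
- sku=AX: no r row matches, row kept with r columns NULL.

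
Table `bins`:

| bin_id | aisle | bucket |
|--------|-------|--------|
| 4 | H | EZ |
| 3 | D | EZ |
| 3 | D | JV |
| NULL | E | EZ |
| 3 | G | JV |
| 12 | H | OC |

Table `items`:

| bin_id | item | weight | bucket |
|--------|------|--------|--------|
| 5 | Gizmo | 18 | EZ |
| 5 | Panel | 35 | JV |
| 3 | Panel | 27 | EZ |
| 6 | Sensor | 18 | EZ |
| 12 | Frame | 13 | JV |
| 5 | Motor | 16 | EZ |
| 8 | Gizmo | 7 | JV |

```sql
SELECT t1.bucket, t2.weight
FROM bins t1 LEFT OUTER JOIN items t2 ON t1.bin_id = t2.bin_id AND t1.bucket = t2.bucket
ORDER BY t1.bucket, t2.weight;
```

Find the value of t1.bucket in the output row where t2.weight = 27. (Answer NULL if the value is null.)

EZ

LEFT JOIN keeps every row from `bins`; unmatched rows get NULL for `items`'s columns.
Matching on t1.bin_id = t2.bin_id AND t1.bucket = t2.bucket. A NULL in a compared column never satisfies the condition.
Matched pairs: 1; unmatched t1 rows kept: 5.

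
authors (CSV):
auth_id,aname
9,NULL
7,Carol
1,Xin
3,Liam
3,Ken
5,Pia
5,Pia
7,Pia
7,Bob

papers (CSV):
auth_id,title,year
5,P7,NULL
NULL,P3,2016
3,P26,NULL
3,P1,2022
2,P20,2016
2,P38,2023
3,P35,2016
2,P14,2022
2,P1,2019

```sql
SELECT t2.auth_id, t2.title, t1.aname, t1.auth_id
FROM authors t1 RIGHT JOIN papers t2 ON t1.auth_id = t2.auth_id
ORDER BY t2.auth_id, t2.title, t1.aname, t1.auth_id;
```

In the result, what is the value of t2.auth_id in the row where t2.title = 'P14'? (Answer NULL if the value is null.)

2

RIGHT JOIN keeps every row from `papers`; unmatched rows get NULL for `authors`'s columns.
Matching on t1.auth_id = t2.auth_id. A NULL in a compared column never satisfies the condition.
- t1[0] auth_id=9 → no match.
- t1[1] auth_id=7 → no match.
- t1[2] auth_id=1 → no match.
- t1[3] auth_id=3 → 3 match(es) in t2 → 3 row(s).
- t1[4] auth_id=3 → 3 match(es) in t2 → 3 row(s).
- t1[5] auth_id=5 → 1 match(es) in t2 → 1 row(s).
- t1[6] auth_id=5 → 1 match(es) in t2 → 1 row(s).
- t1[7] auth_id=7 → no match.
- t1[8] auth_id=7 → no match.
- 5 row(s) from t2 found no t1 partner → padded with NULL.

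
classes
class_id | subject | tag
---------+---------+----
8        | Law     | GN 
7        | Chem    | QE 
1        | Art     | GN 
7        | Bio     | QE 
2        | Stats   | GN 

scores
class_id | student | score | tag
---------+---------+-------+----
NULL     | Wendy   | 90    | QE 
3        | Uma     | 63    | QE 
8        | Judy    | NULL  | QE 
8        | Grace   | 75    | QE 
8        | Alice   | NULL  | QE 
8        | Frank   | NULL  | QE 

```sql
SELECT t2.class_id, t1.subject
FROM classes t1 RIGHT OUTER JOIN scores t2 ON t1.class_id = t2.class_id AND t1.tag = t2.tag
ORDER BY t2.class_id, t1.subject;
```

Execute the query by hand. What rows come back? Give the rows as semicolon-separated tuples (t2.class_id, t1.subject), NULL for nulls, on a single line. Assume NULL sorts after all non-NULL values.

RIGHT JOIN keeps every row from `scores`; unmatched rows get NULL for `classes`'s columns.
Matching on t1.class_id = t2.class_id AND t1.tag = t2.tag. A NULL in a compared column never satisfies the condition.
- t1[0] class_id=8, tag=GN → no match.
- t1[1] class_id=7, tag=QE → no match.
- t1[2] class_id=1, tag=GN → no match.
- t1[3] class_id=7, tag=QE → no match.
- t1[4] class_id=2, tag=GN → no match.
- plus 6 unmatched t2 row(s), each kept with NULL t1 columns.
After projecting and ordering:
t2.class_id | t1.subject
3 | NULL
8 | NULL
8 | NULL
8 | NULL
8 | NULL
NULL | NULL

(3, NULL); (8, NULL); (8, NULL); (8, NULL); (8, NULL); (NULL, NULL)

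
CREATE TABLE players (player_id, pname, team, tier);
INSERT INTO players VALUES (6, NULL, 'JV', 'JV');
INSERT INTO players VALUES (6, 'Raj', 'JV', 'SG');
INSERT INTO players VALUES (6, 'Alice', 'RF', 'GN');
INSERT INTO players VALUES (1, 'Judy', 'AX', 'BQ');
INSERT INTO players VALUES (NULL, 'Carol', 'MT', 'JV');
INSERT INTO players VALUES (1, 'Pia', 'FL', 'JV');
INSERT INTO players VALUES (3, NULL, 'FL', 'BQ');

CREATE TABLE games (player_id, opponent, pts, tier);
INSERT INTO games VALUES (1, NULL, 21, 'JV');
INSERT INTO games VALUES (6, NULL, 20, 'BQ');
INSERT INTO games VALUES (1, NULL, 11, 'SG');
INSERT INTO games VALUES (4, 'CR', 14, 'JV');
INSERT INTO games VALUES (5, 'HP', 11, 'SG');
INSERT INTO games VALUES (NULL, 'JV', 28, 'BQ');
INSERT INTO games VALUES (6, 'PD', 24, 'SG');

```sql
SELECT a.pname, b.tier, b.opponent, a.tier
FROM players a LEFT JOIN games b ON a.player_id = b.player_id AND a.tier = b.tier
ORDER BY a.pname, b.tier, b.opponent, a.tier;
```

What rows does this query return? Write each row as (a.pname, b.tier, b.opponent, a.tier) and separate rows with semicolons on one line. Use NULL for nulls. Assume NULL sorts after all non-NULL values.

(Alice, NULL, NULL, GN); (Carol, NULL, NULL, JV); (Judy, NULL, NULL, BQ); (Pia, JV, NULL, JV); (Raj, SG, PD, SG); (NULL, NULL, NULL, BQ); (NULL, NULL, NULL, JV)

LEFT JOIN keeps every row from `players`; unmatched rows get NULL for `games`'s columns.
Matching on a.player_id = b.player_id AND a.tier = b.tier. A NULL in a compared column never satisfies the condition.
- a row (player_id=6, tier=JV): no match → kept, b columns NULL.
- a row (player_id=6, tier=SG): matches 1 b row(s) → 1 output row(s).
- a row (player_id=6, tier=GN): no match → kept, b columns NULL.
- a row (player_id=1, tier=BQ): no match → kept, b columns NULL.
- a row (player_id=NULL, tier=JV): no match → kept, b columns NULL.
- a row (player_id=1, tier=JV): matches 1 b row(s) → 1 output row(s).
- a row (player_id=3, tier=BQ): no match → kept, b columns NULL.
After projecting and ordering:
a.pname | b.tier | b.opponent | a.tier
Alice | NULL | NULL | GN
Carol | NULL | NULL | JV
Judy | NULL | NULL | BQ
Pia | JV | NULL | JV
Raj | SG | PD | SG
NULL | NULL | NULL | BQ
NULL | NULL | NULL | JV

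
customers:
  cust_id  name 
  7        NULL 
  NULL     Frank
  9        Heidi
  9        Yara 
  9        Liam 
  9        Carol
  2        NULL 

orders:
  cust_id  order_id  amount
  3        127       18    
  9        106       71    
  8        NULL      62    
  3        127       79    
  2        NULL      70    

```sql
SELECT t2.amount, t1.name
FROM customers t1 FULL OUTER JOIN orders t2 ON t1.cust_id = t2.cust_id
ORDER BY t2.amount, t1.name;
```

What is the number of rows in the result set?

10

FULL OUTER JOIN keeps every row from both sides; unmatched rows get NULL for the other side's columns.
Matching on t1.cust_id = t2.cust_id. A NULL in a compared column never satisfies the condition.
- t1 (cust_id=7) has no partner → padded with NULL.
- t1 (cust_id=NULL) has no partner → padded with NULL.
- t1 (cust_id=9) pairs with 1 row(s) of t2.
- t1 (cust_id=9) pairs with 1 row(s) of t2.
- t1 (cust_id=9) pairs with 1 row(s) of t2.
- t1 (cust_id=9) pairs with 1 row(s) of t2.
- t1 (cust_id=2) pairs with 1 row(s) of t2.
- plus 3 unmatched t2 row(s), each kept with NULL t1 columns.
Total: 5 matched + 5 padded = 10 rows.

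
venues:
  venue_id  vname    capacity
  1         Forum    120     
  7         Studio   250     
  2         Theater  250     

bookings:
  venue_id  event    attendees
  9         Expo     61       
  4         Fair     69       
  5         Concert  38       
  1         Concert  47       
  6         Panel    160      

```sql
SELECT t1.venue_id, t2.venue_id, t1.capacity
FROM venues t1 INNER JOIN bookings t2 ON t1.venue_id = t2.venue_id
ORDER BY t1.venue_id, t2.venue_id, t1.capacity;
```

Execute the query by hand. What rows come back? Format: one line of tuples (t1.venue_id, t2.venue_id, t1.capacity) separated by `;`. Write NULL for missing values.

INNER JOIN keeps only pairs where the ON condition holds.
Matching on t1.venue_id = t2.venue_id.
- t1 (venue_id=1) pairs with 1 row(s) of t2.
- t1 (venue_id=7) has no partner → excluded.
- t1 (venue_id=2) has no partner → excluded.
After projecting and ordering:
t1.venue_id | t2.venue_id | t1.capacity
1 | 1 | 120

(1, 1, 120)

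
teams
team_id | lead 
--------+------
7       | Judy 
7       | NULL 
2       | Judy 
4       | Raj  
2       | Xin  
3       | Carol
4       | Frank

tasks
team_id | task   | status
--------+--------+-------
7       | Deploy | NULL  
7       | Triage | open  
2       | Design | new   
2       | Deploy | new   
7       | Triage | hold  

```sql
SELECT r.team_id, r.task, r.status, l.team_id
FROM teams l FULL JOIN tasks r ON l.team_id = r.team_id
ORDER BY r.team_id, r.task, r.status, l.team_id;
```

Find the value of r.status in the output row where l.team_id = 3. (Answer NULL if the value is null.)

FULL OUTER JOIN keeps every row from both sides; unmatched rows get NULL for the other side's columns.
Matching on l.team_id = r.team_id.
- l row (team_id=7): matches 3 r row(s) → 3 output row(s).
- l row (team_id=7): matches 3 r row(s) → 3 output row(s).
- l row (team_id=2): matches 2 r row(s) → 2 output row(s).
- l row (team_id=4): no match → kept, r columns NULL.
- l row (team_id=2): matches 2 r row(s) → 2 output row(s).
- l row (team_id=3): no match → kept, r columns NULL.
- l row (team_id=4): no match → kept, r columns NULL.

NULL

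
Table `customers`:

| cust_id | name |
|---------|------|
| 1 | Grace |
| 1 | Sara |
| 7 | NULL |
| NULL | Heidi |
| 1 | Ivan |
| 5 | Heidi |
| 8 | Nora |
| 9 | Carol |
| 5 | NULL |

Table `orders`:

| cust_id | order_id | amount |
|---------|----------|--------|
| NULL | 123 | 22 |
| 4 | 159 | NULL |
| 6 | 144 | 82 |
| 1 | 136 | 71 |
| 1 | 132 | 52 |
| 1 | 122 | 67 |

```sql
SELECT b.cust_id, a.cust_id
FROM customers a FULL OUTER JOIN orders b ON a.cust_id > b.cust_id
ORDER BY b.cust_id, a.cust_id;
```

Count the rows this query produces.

28

FULL OUTER JOIN keeps every row from both sides; unmatched rows get NULL for the other side's columns.
Matching on a.cust_id > b.cust_id. A NULL in a compared column never satisfies the condition.
- a (cust_id=1) has no partner → padded with NULL.
- a (cust_id=1) has no partner → padded with NULL.
- a (cust_id=7) pairs with 5 row(s) of b.
- a (cust_id=NULL) has no partner → padded with NULL.
- a (cust_id=1) has no partner → padded with NULL.
- a (cust_id=5) pairs with 4 row(s) of b.
- a (cust_id=8) pairs with 5 row(s) of b.
- a (cust_id=9) pairs with 5 row(s) of b.
- a (cust_id=5) pairs with 4 row(s) of b.
- 1 row(s) from b found no a partner → padded with NULL.
Total: 23 matched + 5 padded = 28 rows.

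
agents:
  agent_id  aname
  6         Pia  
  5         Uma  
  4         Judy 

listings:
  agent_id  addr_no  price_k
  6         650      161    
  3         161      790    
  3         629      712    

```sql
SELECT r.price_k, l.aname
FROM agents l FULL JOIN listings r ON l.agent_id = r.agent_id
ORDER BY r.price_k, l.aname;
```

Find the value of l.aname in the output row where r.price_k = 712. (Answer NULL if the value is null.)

NULL

FULL OUTER JOIN keeps every row from both sides; unmatched rows get NULL for the other side's columns.
Matching on l.agent_id = r.agent_id.
Matched pairs: 1; unmatched l rows kept: 2; unmatched r rows kept: 2.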